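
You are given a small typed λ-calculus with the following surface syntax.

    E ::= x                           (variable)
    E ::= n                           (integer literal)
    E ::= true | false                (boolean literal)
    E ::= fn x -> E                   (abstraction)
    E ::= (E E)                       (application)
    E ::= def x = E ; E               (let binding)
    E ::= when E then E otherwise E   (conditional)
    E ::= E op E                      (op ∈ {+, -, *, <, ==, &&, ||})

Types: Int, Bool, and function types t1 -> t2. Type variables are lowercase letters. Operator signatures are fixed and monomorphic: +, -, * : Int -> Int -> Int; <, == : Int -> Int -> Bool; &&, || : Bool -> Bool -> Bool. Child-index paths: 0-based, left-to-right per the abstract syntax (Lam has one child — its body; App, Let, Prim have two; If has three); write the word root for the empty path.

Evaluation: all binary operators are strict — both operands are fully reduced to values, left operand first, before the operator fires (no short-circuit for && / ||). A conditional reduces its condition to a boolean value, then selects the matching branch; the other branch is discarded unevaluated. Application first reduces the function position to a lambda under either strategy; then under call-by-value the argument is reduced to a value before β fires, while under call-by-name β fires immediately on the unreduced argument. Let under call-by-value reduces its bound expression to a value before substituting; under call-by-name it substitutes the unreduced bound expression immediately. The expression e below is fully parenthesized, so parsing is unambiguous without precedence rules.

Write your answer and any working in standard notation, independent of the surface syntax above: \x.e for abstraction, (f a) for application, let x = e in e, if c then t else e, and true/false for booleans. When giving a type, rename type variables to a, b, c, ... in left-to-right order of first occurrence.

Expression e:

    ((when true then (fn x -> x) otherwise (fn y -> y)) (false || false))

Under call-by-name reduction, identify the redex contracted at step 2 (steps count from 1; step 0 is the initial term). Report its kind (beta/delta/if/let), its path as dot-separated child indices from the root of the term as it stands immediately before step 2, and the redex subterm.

Answer: beta at root : ((\x.x) (false || false))

Working:
step 0: ((if true then (\x.x) else (\y.y)) (false || false))
step 1: [if@0] ((\x.x) (false || false))
step 2: [beta@root] (false || false)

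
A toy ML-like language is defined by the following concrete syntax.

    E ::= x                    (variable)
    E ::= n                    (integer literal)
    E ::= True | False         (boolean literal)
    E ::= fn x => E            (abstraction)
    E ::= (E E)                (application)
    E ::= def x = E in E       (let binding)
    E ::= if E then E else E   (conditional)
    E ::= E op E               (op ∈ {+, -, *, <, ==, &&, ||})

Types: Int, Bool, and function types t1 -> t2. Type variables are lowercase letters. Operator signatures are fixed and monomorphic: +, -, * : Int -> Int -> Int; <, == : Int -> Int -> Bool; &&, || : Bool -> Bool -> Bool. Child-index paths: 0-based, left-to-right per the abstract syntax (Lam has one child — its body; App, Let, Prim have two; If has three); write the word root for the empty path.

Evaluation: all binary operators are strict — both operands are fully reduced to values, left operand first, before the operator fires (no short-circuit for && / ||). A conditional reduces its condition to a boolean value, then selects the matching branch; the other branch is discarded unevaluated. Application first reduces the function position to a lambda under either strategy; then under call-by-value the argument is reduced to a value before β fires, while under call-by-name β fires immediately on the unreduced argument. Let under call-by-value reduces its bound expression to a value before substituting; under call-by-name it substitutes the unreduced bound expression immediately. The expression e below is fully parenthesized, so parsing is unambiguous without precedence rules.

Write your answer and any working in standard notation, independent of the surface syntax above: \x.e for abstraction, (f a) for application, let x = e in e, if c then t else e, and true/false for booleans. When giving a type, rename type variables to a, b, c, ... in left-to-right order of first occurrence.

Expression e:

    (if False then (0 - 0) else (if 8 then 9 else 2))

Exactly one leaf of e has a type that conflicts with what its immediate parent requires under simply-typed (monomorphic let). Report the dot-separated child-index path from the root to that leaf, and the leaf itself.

Answer: 2.0 : 8

Working:
  unify Bool ~ Bool
  unify Int ~ Int
  unify Int ~ Int
  unify Int ~ Bool
  FAIL: mismatch Int ~ Bool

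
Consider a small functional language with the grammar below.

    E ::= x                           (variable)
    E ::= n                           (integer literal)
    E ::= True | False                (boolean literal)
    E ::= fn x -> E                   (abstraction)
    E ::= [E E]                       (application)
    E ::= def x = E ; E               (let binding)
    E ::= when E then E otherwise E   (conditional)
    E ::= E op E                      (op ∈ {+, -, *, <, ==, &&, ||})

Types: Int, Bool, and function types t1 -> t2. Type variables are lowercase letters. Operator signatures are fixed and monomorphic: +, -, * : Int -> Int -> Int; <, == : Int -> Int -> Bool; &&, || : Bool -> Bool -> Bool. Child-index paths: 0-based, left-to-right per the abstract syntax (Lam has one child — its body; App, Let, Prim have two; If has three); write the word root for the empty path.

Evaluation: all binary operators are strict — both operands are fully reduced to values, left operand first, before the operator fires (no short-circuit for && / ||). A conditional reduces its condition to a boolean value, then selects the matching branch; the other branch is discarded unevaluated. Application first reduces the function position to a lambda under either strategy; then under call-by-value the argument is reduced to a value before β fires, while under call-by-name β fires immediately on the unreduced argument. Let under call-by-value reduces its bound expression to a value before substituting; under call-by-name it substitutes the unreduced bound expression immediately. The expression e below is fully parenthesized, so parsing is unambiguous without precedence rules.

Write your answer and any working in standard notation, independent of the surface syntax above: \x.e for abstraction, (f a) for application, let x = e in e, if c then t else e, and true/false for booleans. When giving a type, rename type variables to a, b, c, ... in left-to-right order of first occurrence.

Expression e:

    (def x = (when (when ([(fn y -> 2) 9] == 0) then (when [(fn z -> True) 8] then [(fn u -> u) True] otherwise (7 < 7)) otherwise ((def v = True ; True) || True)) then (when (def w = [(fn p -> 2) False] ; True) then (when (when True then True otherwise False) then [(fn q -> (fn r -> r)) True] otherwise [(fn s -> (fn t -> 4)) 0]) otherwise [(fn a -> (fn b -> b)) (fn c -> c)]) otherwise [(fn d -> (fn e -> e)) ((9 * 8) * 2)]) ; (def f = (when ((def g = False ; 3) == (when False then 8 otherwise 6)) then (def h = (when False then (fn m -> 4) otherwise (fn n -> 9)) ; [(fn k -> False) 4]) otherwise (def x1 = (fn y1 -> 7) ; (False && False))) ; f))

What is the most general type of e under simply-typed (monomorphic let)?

Answer: Bool

Derivation:
\y._ : a -> Int
  unify a -> Int ~ Int -> b
  unify a ~ Int
  unify Int ~ b
_ _ : Int
  unify Int ~ Int
  unify Int ~ Int
  unify Bool ~ Bool
\z._ : c -> Bool
  unify c -> Bool ~ Int -> d
  unify c ~ Int
  unify Bool ~ d
_ _ : Bool
  unify Bool ~ Bool
u : e
\u._ : e -> e
  unify e -> e ~ Bool -> f
  unify e ~ Bool
  unify Bool ~ f
_ _ : Bool
  unify Int ~ Int
  unify Int ~ Int
  unify Bool ~ Bool
let v : Bool
  unify Bool ~ Bool
  unify Bool ~ Bool
  unify Bool ~ Bool
  unify Bool ~ Bool
\p._ : g -> Int
  unify g -> Int ~ Bool -> h
  unify g ~ Bool
  unify Int ~ h
_ _ : Int
let w : Int
  unify Bool ~ Bool
  unify Bool ~ Bool
  unify Bool ~ Bool
  unify Bool ~ Bool
r : j
\r._ : j -> j
\q._ : i -> j -> j
  unify i -> j -> j ~ Bool -> k
  unify i ~ Bool
  unify j -> j ~ k
_ _ : j -> j
\t._ : m -> Int
\s._ : l -> m -> Int
  unify l -> m -> Int ~ Int -> n
  unify l ~ Int
  unify m -> Int ~ n
_ _ : m -> Int
  unify j -> j ~ m -> Int
  unify j ~ m
  unify m ~ Int
b : p
\b._ : p -> p
\a._ : o -> p -> p
c : q
\c._ : q -> q
  unify o -> p -> p ~ (q -> q) -> r
  unify o ~ q -> q
  unify p -> p ~ r
_ _ : p -> p
  unify Int -> Int ~ p -> p
  unify Int ~ p
  unify Int ~ Int
e : t
\e._ : t -> t
\d._ : s -> t -> t
  unify Int ~ Int
  unify Int ~ Int
  unify Int ~ Int
  unify Int ~ Int
  unify s -> t -> t ~ Int -> u
  unify s ~ Int
  unify t -> t ~ u
_ _ : t -> t
  unify Int -> Int ~ t -> t
  unify Int ~ t
  unify Int ~ Int
let x : Int -> Int
let g : Bool
  unify Int ~ Int
  unify Bool ~ Bool
  unify Int ~ Int
  unify Int ~ Int
  unify Bool ~ Bool
  unify Bool ~ Bool
\m._ : v -> Int
\n._ : w -> Int
  unify v -> Int ~ w -> Int
  unify v ~ w
  unify Int ~ Int
let h : w -> Int
\k._ : x -> Bool
  unify x -> Bool ~ Int -> y
  unify x ~ Int
  unify Bool ~ y
_ _ : Bool
\y1._ : z -> Int
let x1 : z -> Int
  unify Bool ~ Bool
  unify Bool ~ Bool
  unify Bool ~ Bool
let f : Bool
f : Bool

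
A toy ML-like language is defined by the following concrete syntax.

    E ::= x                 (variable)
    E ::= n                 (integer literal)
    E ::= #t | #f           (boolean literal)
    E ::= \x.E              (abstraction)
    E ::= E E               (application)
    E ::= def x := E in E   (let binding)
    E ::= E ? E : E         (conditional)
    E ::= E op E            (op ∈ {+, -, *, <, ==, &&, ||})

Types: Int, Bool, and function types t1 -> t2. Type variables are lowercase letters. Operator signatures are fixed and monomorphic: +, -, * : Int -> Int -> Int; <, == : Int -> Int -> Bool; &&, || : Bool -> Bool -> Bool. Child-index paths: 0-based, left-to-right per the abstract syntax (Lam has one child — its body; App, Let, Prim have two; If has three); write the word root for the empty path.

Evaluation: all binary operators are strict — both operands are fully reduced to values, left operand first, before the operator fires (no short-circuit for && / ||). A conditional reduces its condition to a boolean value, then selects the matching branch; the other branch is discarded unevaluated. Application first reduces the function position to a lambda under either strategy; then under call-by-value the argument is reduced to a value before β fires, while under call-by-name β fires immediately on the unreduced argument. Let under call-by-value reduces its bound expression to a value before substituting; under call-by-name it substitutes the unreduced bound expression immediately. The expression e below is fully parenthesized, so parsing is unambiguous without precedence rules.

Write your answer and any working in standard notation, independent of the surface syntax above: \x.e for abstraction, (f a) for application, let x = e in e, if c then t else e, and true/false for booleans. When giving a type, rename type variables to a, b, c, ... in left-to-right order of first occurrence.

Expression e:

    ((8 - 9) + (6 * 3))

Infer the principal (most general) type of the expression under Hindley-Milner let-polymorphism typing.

Answer: Int

Derivation:
  unify Int ~ Int
  unify Int ~ Int
  unify Int ~ Int
  unify Int ~ Int
  unify Int ~ Int
  unify Int ~ Int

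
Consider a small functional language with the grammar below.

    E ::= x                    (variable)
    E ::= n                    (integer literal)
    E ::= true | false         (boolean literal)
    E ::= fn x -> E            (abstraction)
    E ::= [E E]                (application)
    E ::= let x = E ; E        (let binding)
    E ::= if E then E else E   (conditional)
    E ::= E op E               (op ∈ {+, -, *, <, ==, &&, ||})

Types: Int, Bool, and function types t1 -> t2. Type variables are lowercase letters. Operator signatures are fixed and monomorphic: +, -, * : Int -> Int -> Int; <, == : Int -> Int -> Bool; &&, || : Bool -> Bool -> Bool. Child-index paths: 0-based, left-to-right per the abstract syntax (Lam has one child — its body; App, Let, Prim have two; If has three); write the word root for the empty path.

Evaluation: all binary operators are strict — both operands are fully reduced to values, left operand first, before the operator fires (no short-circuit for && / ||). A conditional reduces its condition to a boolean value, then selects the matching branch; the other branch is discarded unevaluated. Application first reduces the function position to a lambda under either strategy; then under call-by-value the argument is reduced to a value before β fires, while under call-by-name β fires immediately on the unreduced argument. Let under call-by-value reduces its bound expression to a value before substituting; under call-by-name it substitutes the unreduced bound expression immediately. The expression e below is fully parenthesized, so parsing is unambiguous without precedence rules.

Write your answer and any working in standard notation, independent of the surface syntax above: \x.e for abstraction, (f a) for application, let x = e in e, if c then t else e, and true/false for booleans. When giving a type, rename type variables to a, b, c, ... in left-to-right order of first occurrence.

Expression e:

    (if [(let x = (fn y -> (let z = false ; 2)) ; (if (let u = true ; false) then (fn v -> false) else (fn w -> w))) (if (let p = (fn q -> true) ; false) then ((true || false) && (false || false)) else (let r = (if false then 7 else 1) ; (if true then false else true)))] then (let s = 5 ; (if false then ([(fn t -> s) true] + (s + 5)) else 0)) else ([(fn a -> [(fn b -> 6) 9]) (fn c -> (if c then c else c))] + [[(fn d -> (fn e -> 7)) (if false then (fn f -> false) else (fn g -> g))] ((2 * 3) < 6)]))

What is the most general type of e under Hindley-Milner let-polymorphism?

Derivation:
let z : Bool
\y._ : a -> Int
let x : forall. a -> Int
let u : Bool
  unify Bool ~ Bool
\v._ : b -> Bool
w : c
\w._ : c -> c
  unify b -> Bool ~ c -> c
  unify b ~ c
  unify Bool ~ c
\q._ : d -> Bool
let p : forall. d -> Bool
  unify Bool ~ Bool
  unify Bool ~ Bool
  unify Bool ~ Bool
  unify Bool ~ Bool
  unify Bool ~ Bool
  unify Bool ~ Bool
  unify Bool ~ Bool
  unify Bool ~ Bool
  unify Int ~ Int
let r : Int
  unify Bool ~ Bool
  unify Bool ~ Bool
  unify Bool ~ Bool
  unify Bool -> Bool ~ Bool -> e
  unify Bool ~ Bool
  unify Bool ~ e
_ _ : Bool
  unify Bool ~ Bool
let s : Int
  unify Bool ~ Bool
s : Int
\t._ : f -> Int
  unify f -> Int ~ Bool -> g
  unify f ~ Bool
  unify Int ~ g
_ _ : Int
  unify Int ~ Int
s : Int
  unify Int ~ Int
  unify Int ~ Int
  unify Int ~ Int
  unify Int ~ Int
\b._ : i -> Int
  unify i -> Int ~ Int -> j
  unify i ~ Int
  unify Int ~ j
_ _ : Int
\a._ : h -> Int
c : k
  unify k ~ Bool
c : Bool
c : Bool
  unify Bool ~ Bool
\c._ : Bool -> Bool
  unify h -> Int ~ (Bool -> Bool) -> l
  unify h ~ Bool -> Bool
  unify Int ~ l
_ _ : Int
  unify Int ~ Int
\e._ : n -> Int
\d._ : m -> n -> Int
  unify Bool ~ Bool
\f._ : o -> Bool
g : p
\g._ : p -> p
  unify o -> Bool ~ p -> p
  unify o ~ p
  unify Bool ~ p
  unify m -> n -> Int ~ (Bool -> Bool) -> q
  unify m ~ Bool -> Bool
  unify n -> Int ~ q
_ _ : n -> Int
  unify Int ~ Int
  unify Int ~ Int
  unify Int ~ Int
  unify Int ~ Int
  unify n -> Int ~ Bool -> r
  unify n ~ Bool
  unify Int ~ r
_ _ : Int
  unify Int ~ Int
  unify Int ~ Int

Answer: Int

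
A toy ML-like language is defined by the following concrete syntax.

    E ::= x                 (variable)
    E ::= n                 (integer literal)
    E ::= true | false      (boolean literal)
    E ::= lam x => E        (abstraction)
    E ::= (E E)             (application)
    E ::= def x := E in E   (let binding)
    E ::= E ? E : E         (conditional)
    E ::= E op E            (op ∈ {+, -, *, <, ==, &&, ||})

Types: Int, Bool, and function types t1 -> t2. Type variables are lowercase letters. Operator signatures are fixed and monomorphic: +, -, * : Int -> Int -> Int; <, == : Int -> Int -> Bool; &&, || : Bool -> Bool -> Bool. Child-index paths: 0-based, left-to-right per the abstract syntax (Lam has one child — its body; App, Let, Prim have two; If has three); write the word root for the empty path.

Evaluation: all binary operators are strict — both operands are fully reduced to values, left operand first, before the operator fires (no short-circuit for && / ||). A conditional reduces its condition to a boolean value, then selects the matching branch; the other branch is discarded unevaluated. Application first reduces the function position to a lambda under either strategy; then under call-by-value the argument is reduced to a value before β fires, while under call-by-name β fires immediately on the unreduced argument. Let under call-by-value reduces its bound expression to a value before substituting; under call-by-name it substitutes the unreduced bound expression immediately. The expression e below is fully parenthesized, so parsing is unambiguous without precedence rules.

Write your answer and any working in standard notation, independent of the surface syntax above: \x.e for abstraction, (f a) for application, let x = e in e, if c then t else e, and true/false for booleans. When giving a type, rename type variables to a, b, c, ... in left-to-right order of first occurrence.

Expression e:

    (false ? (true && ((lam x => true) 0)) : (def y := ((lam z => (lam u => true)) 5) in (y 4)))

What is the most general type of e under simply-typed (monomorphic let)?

Answer: Bool

Derivation:
  unify Bool ~ Bool
  unify Bool ~ Bool
\x._ : a -> Bool
  unify a -> Bool ~ Int -> b
  unify a ~ Int
  unify Bool ~ b
_ _ : Bool
  unify Bool ~ Bool
\u._ : d -> Bool
\z._ : c -> d -> Bool
  unify c -> d -> Bool ~ Int -> e
  unify c ~ Int
  unify d -> Bool ~ e
_ _ : d -> Bool
let y : d -> Bool
y : d -> Bool
  unify d -> Bool ~ Int -> f
  unify d ~ Int
  unify Bool ~ f
_ _ : Bool
  unify Bool ~ Bool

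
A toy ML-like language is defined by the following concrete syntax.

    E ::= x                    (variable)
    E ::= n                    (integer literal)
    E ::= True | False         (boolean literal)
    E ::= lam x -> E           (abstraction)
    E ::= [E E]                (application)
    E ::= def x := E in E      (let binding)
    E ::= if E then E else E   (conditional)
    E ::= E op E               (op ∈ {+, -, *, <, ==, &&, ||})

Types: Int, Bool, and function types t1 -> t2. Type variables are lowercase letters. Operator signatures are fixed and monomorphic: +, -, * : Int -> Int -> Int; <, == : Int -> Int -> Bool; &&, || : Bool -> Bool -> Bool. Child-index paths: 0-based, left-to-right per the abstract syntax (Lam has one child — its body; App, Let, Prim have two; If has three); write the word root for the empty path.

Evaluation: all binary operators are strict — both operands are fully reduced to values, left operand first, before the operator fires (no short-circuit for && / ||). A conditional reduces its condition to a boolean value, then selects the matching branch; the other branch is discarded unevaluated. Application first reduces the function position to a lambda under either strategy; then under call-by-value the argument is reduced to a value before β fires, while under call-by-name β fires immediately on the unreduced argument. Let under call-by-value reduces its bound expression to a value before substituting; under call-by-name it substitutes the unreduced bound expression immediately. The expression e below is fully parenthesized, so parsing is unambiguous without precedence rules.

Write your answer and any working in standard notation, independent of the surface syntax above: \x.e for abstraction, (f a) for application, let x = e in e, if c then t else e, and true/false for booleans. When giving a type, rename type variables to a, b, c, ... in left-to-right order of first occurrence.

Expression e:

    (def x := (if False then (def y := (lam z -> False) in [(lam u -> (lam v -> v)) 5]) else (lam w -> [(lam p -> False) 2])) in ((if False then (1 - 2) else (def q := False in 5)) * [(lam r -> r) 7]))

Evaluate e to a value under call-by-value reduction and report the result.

Answer: 35

Trace:
step 0: (let x = (if false then (let y = (\z.false) in ((\u.(\v.v)) 5)) else (\w.((\p.false) 2))) in ((if false then (1 - 2) else (let q = false in 5)) * ((\r.r) 7)))
step 1: [if@0] (let x = (\w.((\p.false) 2)) in ((if false then (1 - 2) else (let q = false in 5)) * ((\r.r) 7)))
step 2: [let@root] ((if false then (1 - 2) else (let q = false in 5)) * ((\r.r) 7))
step 3: [if@0] ((let q = false in 5) * ((\r.r) 7))
step 4: [let@0] (5 * ((\r.r) 7))
step 5: [beta@1] (5 * 7)
step 6: [delta@root] 35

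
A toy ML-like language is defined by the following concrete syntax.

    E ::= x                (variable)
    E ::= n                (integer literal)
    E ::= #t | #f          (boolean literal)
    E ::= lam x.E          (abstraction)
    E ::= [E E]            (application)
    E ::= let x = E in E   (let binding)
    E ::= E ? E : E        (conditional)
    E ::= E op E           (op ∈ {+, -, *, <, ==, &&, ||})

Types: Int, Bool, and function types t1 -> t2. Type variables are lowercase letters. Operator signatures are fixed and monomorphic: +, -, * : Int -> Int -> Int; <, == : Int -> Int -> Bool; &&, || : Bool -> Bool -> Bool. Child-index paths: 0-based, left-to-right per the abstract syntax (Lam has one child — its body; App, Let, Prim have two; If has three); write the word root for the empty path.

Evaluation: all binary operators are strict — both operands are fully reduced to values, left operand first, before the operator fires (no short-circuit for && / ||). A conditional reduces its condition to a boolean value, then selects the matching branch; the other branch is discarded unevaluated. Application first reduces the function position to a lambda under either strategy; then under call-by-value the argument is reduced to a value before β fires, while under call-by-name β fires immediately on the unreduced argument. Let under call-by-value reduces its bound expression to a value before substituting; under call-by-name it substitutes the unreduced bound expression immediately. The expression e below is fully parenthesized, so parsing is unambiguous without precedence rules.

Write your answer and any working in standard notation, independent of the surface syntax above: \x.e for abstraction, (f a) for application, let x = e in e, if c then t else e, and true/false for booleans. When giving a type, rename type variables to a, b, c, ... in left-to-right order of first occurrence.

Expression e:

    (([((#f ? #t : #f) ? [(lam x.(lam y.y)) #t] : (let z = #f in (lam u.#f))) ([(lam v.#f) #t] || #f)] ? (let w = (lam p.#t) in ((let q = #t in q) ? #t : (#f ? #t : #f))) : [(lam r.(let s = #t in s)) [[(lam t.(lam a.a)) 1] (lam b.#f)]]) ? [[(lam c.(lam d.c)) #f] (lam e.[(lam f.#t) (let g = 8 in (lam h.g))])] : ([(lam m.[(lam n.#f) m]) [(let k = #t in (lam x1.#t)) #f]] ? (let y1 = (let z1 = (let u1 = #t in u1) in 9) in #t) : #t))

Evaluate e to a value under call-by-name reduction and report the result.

Trace:
step 0: (if (if ((if (if false then true else false) then ((\x.(\y.y)) true) else (let z = false in (\u.false))) (((\v.false) true) || false)) then (let w = (\p.true) in (if (let q = true in q) then true else (if false then true else false))) else ((\r.(let s = true in s)) (((\t.(\a.a)) 1) (\b.false)))) then (((\c.(\d.c)) false) (\e.((\f.true) (let g = 8 in (\h.g))))) else (if ((\m.((\n.false) m)) ((let k = true in (\x1.true)) false)) then (let y1 = (let z1 = (let u1 = true in u1) in 9) in true) else true))
step 1: [if@0.0.0.0] (if (if ((if false then ((\x.(\y.y)) true) else (let z = false in (\u.false))) (((\v.false) true) || false)) then (let w = (\p.true) in (if (let q = true in q) then true else (if false then true else false))) else ((\r.(let s = true in s)) (((\t.(\a.a)) 1) (\b.false)))) then (((\c.(\d.c)) false) (\e.((\f.true) (let g = 8 in (\h.g))))) else (if ((\m.((\n.false) m)) ((let k = true in (\x1.true)) false)) then (let y1 = (let z1 = (let u1 = true in u1) in 9) in true) else true))
step 2: [if@0.0.0] (if (if ((let z = false in (\u.false)) (((\v.false) true) || false)) then (let w = (\p.true) in (if (let q = true in q) then true else (if false then true else false))) else ((\r.(let s = true in s)) (((\t.(\a.a)) 1) (\b.false)))) then (((\c.(\d.c)) false) (\e.((\f.true) (let g = 8 in (\h.g))))) else (if ((\m.((\n.false) m)) ((let k = true in (\x1.true)) false)) then (let y1 = (let z1 = (let u1 = true in u1) in 9) in true) else true))
step 3: [let@0.0.0] (if (if ((\u.false) (((\v.false) true) || false)) then (let w = (\p.true) in (if (let q = true in q) then true else (if false then true else false))) else ((\r.(let s = true in s)) (((\t.(\a.a)) 1) (\b.false)))) then (((\c.(\d.c)) false) (\e.((\f.true) (let g = 8 in (\h.g))))) else (if ((\m.((\n.false) m)) ((let k = true in (\x1.true)) false)) then (let y1 = (let z1 = (let u1 = true in u1) in 9) in true) else true))
step 4: [beta@0.0] (if (if false then (let w = (\p.true) in (if (let q = true in q) then true else (if false then true else false))) else ((\r.(let s = true in s)) (((\t.(\a.a)) 1) (\b.false)))) then (((\c.(\d.c)) false) (\e.((\f.true) (let g = 8 in (\h.g))))) else (if ((\m.((\n.false) m)) ((let k = true in (\x1.true)) false)) then (let y1 = (let z1 = (let u1 = true in u1) in 9) in true) else true))
step 5: [if@0] (if ((\r.(let s = true in s)) (((\t.(\a.a)) 1) (\b.false))) then (((\c.(\d.c)) false) (\e.((\f.true) (let g = 8 in (\h.g))))) else (if ((\m.((\n.false) m)) ((let k = true in (\x1.true)) false)) then (let y1 = (let z1 = (let u1 = true in u1) in 9) in true) else true))
step 6: [beta@0] (if (let s = true in s) then (((\c.(\d.c)) false) (\e.((\f.true) (let g = 8 in (\h.g))))) else (if ((\m.((\n.false) m)) ((let k = true in (\x1.true)) false)) then (let y1 = (let z1 = (let u1 = true in u1) in 9) in true) else true))
step 7: [let@0] (if true then (((\c.(\d.c)) false) (\e.((\f.true) (let g = 8 in (\h.g))))) else (if ((\m.((\n.false) m)) ((let k = true in (\x1.true)) false)) then (let y1 = (let z1 = (let u1 = true in u1) in 9) in true) else true))
step 8: [if@root] (((\c.(\d.c)) false) (\e.((\f.true) (let g = 8 in (\h.g)))))
step 9: [beta@0] ((\d.false) (\e.((\f.true) (let g = 8 in (\h.g)))))
step 10: [beta@root] false

Answer: false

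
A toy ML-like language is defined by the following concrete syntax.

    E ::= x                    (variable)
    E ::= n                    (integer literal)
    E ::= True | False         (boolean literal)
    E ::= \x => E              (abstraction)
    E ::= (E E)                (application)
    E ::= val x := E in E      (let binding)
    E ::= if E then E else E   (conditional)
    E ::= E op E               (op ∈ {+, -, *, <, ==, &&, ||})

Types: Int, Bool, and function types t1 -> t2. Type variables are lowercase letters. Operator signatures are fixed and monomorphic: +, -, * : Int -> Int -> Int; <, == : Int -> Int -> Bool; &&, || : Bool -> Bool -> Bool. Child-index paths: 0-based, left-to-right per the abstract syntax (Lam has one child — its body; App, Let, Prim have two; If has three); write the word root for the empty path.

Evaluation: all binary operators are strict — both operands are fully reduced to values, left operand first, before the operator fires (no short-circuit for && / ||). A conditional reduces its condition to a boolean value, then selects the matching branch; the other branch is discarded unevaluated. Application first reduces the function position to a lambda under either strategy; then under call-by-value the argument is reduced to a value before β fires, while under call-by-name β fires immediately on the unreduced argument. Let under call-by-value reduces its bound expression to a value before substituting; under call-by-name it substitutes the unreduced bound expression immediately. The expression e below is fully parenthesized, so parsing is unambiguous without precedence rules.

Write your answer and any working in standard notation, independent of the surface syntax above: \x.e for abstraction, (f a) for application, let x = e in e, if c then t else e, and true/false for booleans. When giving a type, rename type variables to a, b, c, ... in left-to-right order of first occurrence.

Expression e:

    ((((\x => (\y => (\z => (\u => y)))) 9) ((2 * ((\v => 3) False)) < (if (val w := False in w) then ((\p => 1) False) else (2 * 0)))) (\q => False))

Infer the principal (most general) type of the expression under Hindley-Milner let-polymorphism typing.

Derivation:
y : b
\u._ : d -> b
\z._ : c -> d -> b
\y._ : b -> c -> d -> b
\x._ : a -> b -> c -> d -> b
  unify a -> b -> c -> d -> b ~ Int -> e
  unify a ~ Int
  unify b -> c -> d -> b ~ e
_ _ : b -> c -> d -> b
  unify Int ~ Int
\v._ : f -> Int
  unify f -> Int ~ Bool -> g
  unify f ~ Bool
  unify Int ~ g
_ _ : Int
  unify Int ~ Int
  unify Int ~ Int
let w : Bool
w : Bool
  unify Bool ~ Bool
\p._ : h -> Int
  unify h -> Int ~ Bool -> i
  unify h ~ Bool
  unify Int ~ i
_ _ : Int
  unify Int ~ Int
  unify Int ~ Int
  unify Int ~ Int
  unify Int ~ Int
  unify b -> c -> d -> b ~ Bool -> j
  unify b ~ Bool
  unify c -> d -> Bool ~ j
_ _ : c -> d -> Bool
\q._ : k -> Bool
  unify c -> d -> Bool ~ (k -> Bool) -> l
  unify c ~ k -> Bool
  unify d -> Bool ~ l
_ _ : d -> Bool

Answer: a -> Bool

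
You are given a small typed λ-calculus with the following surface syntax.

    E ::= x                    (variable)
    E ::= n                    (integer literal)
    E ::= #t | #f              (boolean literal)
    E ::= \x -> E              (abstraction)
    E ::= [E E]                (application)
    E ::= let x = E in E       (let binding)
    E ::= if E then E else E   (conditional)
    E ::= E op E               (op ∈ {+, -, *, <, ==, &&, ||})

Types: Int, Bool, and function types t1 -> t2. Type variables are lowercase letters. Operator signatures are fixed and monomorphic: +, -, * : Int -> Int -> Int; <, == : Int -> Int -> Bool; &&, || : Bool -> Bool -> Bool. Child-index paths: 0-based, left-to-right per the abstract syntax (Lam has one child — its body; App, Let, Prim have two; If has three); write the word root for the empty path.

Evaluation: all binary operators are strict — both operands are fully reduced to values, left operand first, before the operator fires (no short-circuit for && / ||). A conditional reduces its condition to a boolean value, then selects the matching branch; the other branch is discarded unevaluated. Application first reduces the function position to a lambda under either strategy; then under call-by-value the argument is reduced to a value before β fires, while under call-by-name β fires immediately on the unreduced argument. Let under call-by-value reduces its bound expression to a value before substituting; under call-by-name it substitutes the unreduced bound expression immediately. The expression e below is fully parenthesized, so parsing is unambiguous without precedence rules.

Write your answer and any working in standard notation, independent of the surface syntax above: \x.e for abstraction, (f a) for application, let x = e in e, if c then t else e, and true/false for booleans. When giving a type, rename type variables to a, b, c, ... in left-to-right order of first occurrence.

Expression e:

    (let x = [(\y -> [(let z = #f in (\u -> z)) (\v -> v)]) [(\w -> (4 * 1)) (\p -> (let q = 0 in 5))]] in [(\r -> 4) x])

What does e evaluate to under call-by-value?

Answer: 4

Derivation:
step 0: (let x = ((\y.((let z = false in (\u.z)) (\v.v))) ((\w.(4 * 1)) (\p.(let q = 0 in 5)))) in ((\r.4) x))
step 1: [beta@0.1] (let x = ((\y.((let z = false in (\u.z)) (\v.v))) (4 * 1)) in ((\r.4) x))
step 2: [delta@0.1] (let x = ((\y.((let z = false in (\u.z)) (\v.v))) 4) in ((\r.4) x))
step 3: [beta@0] (let x = ((let z = false in (\u.z)) (\v.v)) in ((\r.4) x))
step 4: [let@0.0] (let x = ((\u.false) (\v.v)) in ((\r.4) x))
step 5: [beta@0] (let x = false in ((\r.4) x))
step 6: [let@root] ((\r.4) false)
step 7: [beta@root] 4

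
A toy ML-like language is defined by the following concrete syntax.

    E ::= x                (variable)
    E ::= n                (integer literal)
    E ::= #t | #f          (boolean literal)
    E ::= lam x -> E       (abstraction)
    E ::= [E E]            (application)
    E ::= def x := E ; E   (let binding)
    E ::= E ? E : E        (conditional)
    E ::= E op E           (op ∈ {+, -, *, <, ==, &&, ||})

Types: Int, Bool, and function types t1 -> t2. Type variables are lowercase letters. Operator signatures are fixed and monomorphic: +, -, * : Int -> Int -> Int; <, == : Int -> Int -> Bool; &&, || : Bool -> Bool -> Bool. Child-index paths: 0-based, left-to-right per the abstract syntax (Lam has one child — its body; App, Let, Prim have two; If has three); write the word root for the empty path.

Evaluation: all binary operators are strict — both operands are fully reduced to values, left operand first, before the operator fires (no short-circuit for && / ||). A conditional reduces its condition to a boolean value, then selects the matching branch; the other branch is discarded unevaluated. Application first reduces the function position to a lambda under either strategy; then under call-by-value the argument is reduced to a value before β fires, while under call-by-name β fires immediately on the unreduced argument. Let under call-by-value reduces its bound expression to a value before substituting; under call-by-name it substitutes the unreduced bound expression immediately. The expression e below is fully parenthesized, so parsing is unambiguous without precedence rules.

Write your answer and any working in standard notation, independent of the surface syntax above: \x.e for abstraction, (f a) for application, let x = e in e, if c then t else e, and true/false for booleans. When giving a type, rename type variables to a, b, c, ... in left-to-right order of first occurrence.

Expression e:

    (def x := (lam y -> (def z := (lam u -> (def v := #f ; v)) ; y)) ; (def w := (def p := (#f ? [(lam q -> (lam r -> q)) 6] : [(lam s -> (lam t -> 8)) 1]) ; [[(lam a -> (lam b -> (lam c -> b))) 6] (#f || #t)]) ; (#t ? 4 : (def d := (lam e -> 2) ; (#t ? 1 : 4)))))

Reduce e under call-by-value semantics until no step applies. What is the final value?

Answer: 4

Derivation:
step 0: (let x = (\y.(let z = (\u.(let v = false in v)) in y)) in (let w = (let p = (if false then ((\q.(\r.q)) 6) else ((\s.(\t.8)) 1)) in (((\a.(\b.(\c.b))) 6) (false || true))) in (if true then 4 else (let d = (\e.2) in (if true then 1 else 4)))))
step 1: [let@root] (let w = (let p = (if false then ((\q.(\r.q)) 6) else ((\s.(\t.8)) 1)) in (((\a.(\b.(\c.b))) 6) (false || true))) in (if true then 4 else (let d = (\e.2) in (if true then 1 else 4))))
step 2: [if@0.0] (let w = (let p = ((\s.(\t.8)) 1) in (((\a.(\b.(\c.b))) 6) (false || true))) in (if true then 4 else (let d = (\e.2) in (if true then 1 else 4))))
step 3: [beta@0.0] (let w = (let p = (\t.8) in (((\a.(\b.(\c.b))) 6) (false || true))) in (if true then 4 else (let d = (\e.2) in (if true then 1 else 4))))
step 4: [let@0] (let w = (((\a.(\b.(\c.b))) 6) (false || true)) in (if true then 4 else (let d = (\e.2) in (if true then 1 else 4))))
step 5: [beta@0.0] (let w = ((\b.(\c.b)) (false || true)) in (if true then 4 else (let d = (\e.2) in (if true then 1 else 4))))
step 6: [delta@0.1] (let w = ((\b.(\c.b)) true) in (if true then 4 else (let d = (\e.2) in (if true then 1 else 4))))
step 7: [beta@0] (let w = (\c.true) in (if true then 4 else (let d = (\e.2) in (if true then 1 else 4))))
step 8: [let@root] (if true then 4 else (let d = (\e.2) in (if true then 1 else 4)))
step 9: [if@root] 4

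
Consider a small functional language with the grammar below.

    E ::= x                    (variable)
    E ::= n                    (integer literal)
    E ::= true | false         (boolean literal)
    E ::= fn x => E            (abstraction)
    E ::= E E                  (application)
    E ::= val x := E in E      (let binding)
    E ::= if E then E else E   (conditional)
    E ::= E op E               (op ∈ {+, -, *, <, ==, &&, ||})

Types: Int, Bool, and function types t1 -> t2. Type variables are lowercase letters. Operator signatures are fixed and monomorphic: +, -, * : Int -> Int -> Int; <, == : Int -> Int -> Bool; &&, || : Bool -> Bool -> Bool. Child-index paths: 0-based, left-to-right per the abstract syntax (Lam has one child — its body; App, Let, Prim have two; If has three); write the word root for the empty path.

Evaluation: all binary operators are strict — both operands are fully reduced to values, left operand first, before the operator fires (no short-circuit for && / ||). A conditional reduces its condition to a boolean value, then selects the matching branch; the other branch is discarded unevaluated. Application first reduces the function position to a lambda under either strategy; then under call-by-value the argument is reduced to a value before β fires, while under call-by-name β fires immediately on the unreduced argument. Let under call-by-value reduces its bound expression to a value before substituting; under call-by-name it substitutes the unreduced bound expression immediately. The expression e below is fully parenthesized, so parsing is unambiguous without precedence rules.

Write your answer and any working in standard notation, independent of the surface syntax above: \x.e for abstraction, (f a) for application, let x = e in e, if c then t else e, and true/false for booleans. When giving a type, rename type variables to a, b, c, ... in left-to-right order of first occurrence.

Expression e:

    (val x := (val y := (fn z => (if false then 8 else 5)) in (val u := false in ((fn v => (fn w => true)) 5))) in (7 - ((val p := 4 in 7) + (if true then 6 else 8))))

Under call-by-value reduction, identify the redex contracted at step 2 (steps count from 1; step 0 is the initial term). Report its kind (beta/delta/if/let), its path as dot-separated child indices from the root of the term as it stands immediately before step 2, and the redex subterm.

Trace:
step 0: (let x = (let y = (\z.(if false then 8 else 5)) in (let u = false in ((\v.(\w.true)) 5))) in (7 - ((let p = 4 in 7) + (if true then 6 else 8))))
step 1: [let@0] (let x = (let u = false in ((\v.(\w.true)) 5)) in (7 - ((let p = 4 in 7) + (if true then 6 else 8))))
step 2: [let@0] (let x = ((\v.(\w.true)) 5) in (7 - ((let p = 4 in 7) + (if true then 6 else 8))))

Answer: let at 0 : (let u = false in ((\v.(\w.true)) 5))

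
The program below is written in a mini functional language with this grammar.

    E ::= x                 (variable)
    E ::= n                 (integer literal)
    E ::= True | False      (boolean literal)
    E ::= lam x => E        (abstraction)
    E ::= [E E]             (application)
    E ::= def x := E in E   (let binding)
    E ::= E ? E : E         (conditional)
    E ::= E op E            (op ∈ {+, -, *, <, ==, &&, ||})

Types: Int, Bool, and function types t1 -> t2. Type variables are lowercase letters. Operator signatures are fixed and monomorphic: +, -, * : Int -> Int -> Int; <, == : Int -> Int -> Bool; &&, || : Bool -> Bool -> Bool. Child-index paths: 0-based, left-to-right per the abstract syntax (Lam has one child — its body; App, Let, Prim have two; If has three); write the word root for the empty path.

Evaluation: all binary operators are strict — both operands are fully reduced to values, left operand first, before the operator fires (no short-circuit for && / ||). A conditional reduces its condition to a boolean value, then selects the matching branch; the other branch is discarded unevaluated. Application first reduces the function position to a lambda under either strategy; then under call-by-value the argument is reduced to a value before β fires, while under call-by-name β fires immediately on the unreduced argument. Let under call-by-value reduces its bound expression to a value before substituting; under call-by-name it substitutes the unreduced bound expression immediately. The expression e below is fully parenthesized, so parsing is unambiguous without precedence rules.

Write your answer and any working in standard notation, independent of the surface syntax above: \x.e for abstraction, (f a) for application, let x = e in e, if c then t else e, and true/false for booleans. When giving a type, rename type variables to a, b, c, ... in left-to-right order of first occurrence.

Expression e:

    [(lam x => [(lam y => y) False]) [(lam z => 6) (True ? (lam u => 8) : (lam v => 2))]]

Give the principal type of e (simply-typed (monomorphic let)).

Answer: Bool

Derivation:
y : b
\y._ : b -> b
  unify b -> b ~ Bool -> c
  unify b ~ Bool
  unify Bool ~ c
_ _ : Bool
\x._ : a -> Bool
\z._ : d -> Int
  unify Bool ~ Bool
\u._ : e -> Int
\v._ : f -> Int
  unify e -> Int ~ f -> Int
  unify e ~ f
  unify Int ~ Int
  unify d -> Int ~ (f -> Int) -> g
  unify d ~ f -> Int
  unify Int ~ g
_ _ : Int
  unify a -> Bool ~ Int -> h
  unify a ~ Int
  unify Bool ~ h
_ _ : Bool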